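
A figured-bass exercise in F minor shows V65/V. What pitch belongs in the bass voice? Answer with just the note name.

B

The applied chord V65/V is rooted on G: G-B-D-F.
The figure 65 means first inversion — the third is in the bass.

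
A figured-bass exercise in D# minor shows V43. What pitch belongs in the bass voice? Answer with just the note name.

E#

V in D# minor has root A#; the chord is A#-C##-E#-G#.
The figure 43 means second inversion — the fifth is in the bass.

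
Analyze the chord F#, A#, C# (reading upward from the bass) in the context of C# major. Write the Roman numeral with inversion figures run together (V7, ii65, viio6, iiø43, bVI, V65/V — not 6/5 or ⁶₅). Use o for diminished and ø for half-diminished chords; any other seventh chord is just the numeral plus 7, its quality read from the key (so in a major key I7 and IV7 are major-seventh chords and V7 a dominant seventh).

IV

Stacked in thirds the chord is F#-A#-C#: a major triad on F#.
In C# major, F# is the subdominant; the diatonic major triad there is IV.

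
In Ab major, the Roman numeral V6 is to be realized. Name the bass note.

G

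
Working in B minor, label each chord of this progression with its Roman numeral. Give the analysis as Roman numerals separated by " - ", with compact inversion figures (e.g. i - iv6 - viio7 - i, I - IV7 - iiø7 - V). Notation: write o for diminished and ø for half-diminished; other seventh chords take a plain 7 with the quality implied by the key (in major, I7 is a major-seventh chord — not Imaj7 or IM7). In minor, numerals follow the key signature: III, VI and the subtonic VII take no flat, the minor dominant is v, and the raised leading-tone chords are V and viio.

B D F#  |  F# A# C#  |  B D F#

i - V - i

B-D-F#: root B is the tonic; minor triad there is i.
F#-A#-C# has root F#, degree 5 in B minor, so V.
B-D-F#: minor triad on B = scale degree 1 → i.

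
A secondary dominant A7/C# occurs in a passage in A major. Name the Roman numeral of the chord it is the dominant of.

The chord is a dominant seventh chord on A.
A dominant resolves down a perfect fifth: A → D. In A major, D is scale degree 4, i.e. IV.

IV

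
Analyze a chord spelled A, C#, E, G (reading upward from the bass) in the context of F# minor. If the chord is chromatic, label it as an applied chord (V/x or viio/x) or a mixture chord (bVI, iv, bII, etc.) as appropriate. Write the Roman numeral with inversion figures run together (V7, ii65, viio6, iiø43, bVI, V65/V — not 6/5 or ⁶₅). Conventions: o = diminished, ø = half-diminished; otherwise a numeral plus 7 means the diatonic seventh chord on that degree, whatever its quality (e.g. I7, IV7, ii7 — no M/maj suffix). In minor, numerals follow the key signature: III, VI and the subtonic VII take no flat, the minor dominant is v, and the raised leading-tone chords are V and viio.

V7/VI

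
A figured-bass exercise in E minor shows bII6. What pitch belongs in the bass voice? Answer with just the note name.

A

bII in E minor has root F; the chord is F-A-C.
The figure 6 means first inversion — the third is in the bass.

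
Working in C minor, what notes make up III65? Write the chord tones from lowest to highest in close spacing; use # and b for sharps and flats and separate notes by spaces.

G Bb D Eb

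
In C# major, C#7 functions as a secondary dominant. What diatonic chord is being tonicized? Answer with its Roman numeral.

The chord is a dominant seventh chord on C#.
A dominant resolves down a perfect fifth: C# → F#. In C# major, F# is scale degree 4, i.e. IV.

IV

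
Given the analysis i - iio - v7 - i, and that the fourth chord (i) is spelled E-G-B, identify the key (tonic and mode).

E minor

The anchor chord is a minor triad on E, labeled i.
If E is scale degree 1 and the mode makes that degree carry a minor triad, the tonic is E and the mode is minor.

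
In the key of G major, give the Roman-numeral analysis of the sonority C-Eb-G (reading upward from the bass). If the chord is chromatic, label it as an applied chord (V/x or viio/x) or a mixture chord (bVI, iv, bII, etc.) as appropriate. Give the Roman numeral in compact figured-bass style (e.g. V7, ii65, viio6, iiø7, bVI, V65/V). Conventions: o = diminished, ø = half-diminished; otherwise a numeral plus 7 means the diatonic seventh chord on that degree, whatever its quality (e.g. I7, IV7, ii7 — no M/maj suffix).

iv

The pitches C-Eb-G form a minor triad rooted on C.
C is the fourth degree of G major. This is the minor subdominant, borrowed from the parallel minor.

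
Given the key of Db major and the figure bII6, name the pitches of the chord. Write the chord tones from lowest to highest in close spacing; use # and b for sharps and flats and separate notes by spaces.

Gb Bbb Ebb

bII6 is the Neapolitan sixth — a major triad on the lowered second degree, here in its customary first inversion. In Db major that root is Ebb.
So the chord is Ebb-Gb-Bbb, a major triad.
With the 6 figure the chord is in first inversion; from the bass Gb upward in close position it reads Gb-Bbb-Ebb.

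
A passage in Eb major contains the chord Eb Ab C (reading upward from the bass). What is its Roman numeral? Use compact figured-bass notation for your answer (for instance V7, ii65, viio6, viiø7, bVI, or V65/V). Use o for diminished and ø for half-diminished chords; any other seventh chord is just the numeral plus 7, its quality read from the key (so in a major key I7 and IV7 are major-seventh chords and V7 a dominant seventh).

IV64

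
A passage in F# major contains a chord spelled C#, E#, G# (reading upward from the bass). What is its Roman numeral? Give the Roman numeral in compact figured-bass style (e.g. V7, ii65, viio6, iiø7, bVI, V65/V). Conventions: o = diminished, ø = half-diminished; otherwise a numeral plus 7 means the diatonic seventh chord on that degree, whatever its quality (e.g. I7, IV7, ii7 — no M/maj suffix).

Stacked in thirds the chord is C#-E#-G#: a major triad on C#.
In F# major, C# is the dominant; the diatonic major triad there is V.

V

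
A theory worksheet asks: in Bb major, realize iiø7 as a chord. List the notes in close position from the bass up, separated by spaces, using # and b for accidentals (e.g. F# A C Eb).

iiø7 is the half-diminished supertonic seventh, borrowed from the parallel minor. In Bb major that root is C.
So the chord is C-Eb-Gb-Bb, a half-diminished seventh chord.

C Eb Gb Bb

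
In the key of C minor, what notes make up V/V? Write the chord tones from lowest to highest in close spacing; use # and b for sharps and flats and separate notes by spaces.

D F# A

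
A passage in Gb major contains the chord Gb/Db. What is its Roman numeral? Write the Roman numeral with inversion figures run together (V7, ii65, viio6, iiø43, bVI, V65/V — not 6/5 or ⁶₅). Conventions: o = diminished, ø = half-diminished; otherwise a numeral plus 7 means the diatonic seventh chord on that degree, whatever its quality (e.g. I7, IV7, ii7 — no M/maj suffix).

Stacked in thirds the chord is Gb-Bb-Db: a major triad on Gb.
Gb is scale degree 1 in Gb major, and a major triad on that degree is written I.
With Db in the bass the chord is in second inversion, so the figured bass is 64.

I64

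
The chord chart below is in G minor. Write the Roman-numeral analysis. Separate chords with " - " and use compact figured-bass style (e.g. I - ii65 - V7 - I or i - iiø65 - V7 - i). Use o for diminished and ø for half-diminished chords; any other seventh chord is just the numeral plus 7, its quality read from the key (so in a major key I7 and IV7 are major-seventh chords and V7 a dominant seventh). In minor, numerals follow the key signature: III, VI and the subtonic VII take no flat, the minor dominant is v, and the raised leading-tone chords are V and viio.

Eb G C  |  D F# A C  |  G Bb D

iv6 - V7 - i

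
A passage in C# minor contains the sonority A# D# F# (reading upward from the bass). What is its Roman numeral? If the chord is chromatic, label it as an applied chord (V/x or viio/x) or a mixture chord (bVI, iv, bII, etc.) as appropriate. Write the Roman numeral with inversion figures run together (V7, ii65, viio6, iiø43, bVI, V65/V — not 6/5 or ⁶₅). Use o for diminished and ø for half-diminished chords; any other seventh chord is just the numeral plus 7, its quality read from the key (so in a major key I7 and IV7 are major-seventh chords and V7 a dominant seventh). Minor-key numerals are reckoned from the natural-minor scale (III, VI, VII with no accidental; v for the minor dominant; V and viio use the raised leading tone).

ii64

Stacked in thirds the chord is D#-F#-A#: a minor triad on D#.
D# is the second degree of C# minor. This is the minor supertonic, borrowed from the parallel major (the Dorian ii).
With A# in the bass the chord is in second inversion, so the figured bass is 64.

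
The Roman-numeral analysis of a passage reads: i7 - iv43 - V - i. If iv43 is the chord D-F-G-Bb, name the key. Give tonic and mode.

D minor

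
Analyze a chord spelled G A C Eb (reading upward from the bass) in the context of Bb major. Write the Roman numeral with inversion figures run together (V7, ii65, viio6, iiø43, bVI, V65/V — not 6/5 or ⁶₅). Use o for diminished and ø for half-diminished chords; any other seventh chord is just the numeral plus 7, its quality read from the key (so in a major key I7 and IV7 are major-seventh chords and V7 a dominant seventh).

The pitches A-C-Eb-G form a half-diminished seventh chord rooted on A.
In Bb major, A is the leading tone; the diatonic half-diminished seventh chord there is viiø7.
With G in the bass the chord is in third inversion, so the figured bass is 42.

viiø42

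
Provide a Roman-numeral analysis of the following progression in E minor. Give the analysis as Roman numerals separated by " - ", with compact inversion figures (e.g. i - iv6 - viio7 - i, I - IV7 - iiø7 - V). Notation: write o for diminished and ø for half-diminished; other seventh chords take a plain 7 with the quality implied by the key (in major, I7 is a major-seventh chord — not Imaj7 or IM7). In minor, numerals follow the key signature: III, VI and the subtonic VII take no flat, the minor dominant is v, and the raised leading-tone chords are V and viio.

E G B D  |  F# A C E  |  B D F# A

E-G-B-D: minor seventh chord on E = scale degree 1 → i7.
F#-A-C-E: half-diminished seventh chord on F# = scale degree 2 → iiø7.
B-D-F#-A: minor seventh chord on B = scale degree 5 → v7.

i7 - iiø7 - v7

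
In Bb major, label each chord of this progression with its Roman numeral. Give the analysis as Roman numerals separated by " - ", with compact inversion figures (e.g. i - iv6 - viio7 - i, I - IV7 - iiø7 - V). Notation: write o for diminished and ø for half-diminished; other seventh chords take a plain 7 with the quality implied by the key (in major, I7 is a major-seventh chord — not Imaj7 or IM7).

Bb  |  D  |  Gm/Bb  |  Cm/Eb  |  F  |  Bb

I - V/vi - vi6 - ii6 - V - I

Bb has root Bb, degree 1 in Bb major, so I.
D: a major triad on D, the applied dominant of vi → V/vi.
Gm/Bb has root G, degree 6 in Bb major, so vi6.
Cm/Eb: minor triad on C = scale degree 2 → ii6.
F: root F is the dominant; major triad there is V.
Bb: root Bb is the tonic; major triad there is I.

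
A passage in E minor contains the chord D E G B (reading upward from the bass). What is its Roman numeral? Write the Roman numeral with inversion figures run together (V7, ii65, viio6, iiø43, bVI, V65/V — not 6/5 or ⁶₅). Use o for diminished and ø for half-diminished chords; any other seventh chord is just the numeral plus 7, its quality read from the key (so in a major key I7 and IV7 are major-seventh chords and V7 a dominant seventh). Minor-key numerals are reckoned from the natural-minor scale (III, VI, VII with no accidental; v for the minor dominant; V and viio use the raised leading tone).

The pitches E-G-B-D form a minor seventh chord rooted on E.
E is scale degree 1 in E minor, and a minor seventh chord on that degree is written i7.
With D in the bass the chord is in third inversion, so the figured bass is 42.

i42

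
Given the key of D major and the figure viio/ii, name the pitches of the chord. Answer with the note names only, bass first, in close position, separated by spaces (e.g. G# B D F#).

D# F# A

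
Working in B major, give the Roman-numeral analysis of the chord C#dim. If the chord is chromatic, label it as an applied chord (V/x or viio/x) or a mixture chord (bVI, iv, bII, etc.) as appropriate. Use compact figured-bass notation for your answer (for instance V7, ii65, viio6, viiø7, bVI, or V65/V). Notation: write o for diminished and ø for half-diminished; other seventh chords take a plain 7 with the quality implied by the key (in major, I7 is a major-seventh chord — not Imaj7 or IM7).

iio

The pitches C#-E-G form a diminished triad rooted on C#.
C# is the second degree of B major. This is the diminished supertonic triad, borrowed from the parallel minor.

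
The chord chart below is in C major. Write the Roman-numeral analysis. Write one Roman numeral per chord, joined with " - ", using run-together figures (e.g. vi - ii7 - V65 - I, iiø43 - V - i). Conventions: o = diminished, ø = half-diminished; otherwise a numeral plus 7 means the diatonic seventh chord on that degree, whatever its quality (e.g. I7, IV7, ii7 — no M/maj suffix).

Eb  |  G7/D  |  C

bIII - V43 - I

Eb: major triad on Eb — chromatic; bIII (borrowed from the parallel minor).
G7/D: root G is the dominant; dominant seventh chord there is V43.
C has root C, degree 1 in C major, so I.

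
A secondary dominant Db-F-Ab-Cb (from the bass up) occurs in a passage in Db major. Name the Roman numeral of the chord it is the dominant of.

IV

The chord is a dominant seventh chord on Db.
A dominant resolves down a perfect fifth: Db → Gb. In Db major, Gb is scale degree 4, i.e. IV.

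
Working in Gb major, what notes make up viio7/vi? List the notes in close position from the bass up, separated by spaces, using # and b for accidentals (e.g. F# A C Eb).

D F Ab Cb

viio7/vi is a secondary leading-tone chord. The target vi is Eb in Gb major; the applied chord is rooted a semitone below, on D.
Building a fully diminished seventh chord on D gives D-F-Ab-Cb.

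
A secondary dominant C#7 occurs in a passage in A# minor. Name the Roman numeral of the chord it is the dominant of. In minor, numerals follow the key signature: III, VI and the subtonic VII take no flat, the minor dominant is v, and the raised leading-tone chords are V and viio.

The chord is a dominant seventh chord on C#.
A dominant resolves down a perfect fifth: C# → F#. In A# minor, F# is scale degree 6, i.e. VI.

VI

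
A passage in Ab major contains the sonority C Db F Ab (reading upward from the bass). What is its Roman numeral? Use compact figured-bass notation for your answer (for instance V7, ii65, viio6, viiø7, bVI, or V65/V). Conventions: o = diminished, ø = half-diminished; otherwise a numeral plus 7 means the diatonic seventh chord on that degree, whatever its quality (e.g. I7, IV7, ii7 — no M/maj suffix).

Stacked in thirds the chord is Db-F-Ab-C: a major seventh chord on Db.
In Ab major, Db is the subdominant; the diatonic major seventh chord there is IV7.
With C in the bass the chord is in third inversion, so the figured bass is 42.

IV42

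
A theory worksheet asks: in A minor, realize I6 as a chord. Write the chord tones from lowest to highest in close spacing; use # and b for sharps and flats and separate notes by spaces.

Scale degree 1 in A minor is A; here the chord built on it is altered to a major triad. I6 is the major tonic (Picardy third), borrowed from the parallel major.
So the chord is A-C#-E, a major triad.
The figured bass 6 indicates first inversion, placing the third (C#) in the bass: C#-E-A.

C# E A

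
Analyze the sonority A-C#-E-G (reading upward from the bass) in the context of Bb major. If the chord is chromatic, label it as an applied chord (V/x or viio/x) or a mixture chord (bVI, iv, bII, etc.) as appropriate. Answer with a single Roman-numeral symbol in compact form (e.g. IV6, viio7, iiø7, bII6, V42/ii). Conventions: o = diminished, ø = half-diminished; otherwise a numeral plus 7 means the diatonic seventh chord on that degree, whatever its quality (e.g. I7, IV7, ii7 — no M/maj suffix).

V7/iii

The pitches A-C#-E-G form a dominant seventh chord rooted on A.
A is not a diatonic chord root with this quality in Bb major, but it lies a perfect fifth above D (iii), so the chord functions as an applied dominant of iii.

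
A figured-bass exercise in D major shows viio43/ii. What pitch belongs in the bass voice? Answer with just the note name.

A

The applied chord viio43/ii is rooted on D#: D#-F#-A-C.
The figure 43 means second inversion — the fifth is in the bass.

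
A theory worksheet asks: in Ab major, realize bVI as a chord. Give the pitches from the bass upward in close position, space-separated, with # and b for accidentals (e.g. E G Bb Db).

Scale degree 6 in Ab major is F; lowering it a half step gives Fb. bVI is a major triad on the lowered sixth degree, borrowed from the parallel minor.
So the chord is Fb-Ab-Cb.

Fb Ab Cb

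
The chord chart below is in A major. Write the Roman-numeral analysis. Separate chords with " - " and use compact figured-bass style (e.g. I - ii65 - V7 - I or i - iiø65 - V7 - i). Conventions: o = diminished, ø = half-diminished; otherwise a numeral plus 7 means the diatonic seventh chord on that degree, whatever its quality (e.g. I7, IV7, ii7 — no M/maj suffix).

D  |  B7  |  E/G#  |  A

IV - V7/V - V6 - I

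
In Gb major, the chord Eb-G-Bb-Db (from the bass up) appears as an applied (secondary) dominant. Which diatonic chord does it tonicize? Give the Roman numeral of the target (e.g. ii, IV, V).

The chord is a dominant seventh chord on Eb.
A dominant resolves down a perfect fifth: Eb → Ab. In Gb major, Ab is scale degree 2, i.e. ii.

ii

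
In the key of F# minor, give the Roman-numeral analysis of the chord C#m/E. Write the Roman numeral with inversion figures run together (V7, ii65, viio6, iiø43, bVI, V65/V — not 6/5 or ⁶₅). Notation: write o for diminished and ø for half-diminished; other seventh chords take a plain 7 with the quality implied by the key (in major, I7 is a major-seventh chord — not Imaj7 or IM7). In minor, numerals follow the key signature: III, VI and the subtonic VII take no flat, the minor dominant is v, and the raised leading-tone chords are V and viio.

v6

The pitches C#-E-G# form a minor triad rooted on C#.
C# is scale degree 5 in F# minor, and a minor triad on that degree is written v.
With E in the bass the chord is in first inversion, so the figured bass is 6.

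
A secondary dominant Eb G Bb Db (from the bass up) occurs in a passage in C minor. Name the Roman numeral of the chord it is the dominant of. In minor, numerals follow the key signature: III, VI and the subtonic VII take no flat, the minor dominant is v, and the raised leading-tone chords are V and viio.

VI

The chord is a dominant seventh chord on Eb.
A dominant resolves down a perfect fifth: Eb → Ab. In C minor, Ab is scale degree 6, i.e. VI.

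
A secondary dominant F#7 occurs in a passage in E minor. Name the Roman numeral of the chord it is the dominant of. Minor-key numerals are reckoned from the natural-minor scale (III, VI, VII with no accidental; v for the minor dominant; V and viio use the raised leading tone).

The chord is a dominant seventh chord on F#.
A dominant resolves down a perfect fifth: F# → B. In E minor, B is scale degree 5, i.e. V.

V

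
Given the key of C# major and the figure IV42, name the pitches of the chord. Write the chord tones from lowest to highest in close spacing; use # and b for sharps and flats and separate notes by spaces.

In C# major, scale degree 4 is F#, and the diatonic chord built there is a major seventh chord.
That chord is spelled F#-A#-C#-E#.
With the 42 figure the chord is in third inversion; from the bass E# upward in close position it reads E#-F#-A#-C#.

E# F# A# C#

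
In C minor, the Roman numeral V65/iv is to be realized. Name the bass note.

The applied chord V65/iv is rooted on C: C-E-G-Bb.
The figure 65 means first inversion — the third is in the bass.

E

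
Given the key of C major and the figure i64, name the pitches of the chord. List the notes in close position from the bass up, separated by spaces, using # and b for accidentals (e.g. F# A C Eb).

G C Eb

Scale degree 1 in C major is C; here the chord built on it is altered to a minor triad. i64 is the minor tonic, borrowed from the parallel minor.
So the chord is C-Eb-G.
With the 64 figure the chord is in second inversion; from the bass G upward in close position it reads G-C-Eb.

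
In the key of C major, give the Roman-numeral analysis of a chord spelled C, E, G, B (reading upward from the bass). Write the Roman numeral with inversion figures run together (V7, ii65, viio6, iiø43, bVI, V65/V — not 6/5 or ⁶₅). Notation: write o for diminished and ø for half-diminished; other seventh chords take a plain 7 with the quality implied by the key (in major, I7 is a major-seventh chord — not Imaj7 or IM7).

I7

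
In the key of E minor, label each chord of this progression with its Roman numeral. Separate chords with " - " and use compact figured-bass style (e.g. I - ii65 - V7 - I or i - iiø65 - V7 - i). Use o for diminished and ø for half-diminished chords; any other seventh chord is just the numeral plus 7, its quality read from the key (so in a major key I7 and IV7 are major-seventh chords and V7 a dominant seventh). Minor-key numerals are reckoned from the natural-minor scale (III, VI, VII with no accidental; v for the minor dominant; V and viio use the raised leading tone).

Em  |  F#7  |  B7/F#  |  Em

i - V7/V - V43 - i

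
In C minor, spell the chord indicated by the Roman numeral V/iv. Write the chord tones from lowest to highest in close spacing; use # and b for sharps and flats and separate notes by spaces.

The slash means an applied dominant: we want the dominant of iv. In C minor, iv is F minor, and its dominant is built on C.
Building a major triad on C gives C-E-G.

C E G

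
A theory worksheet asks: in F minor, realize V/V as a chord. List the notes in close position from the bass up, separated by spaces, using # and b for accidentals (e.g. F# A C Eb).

The slash means an applied dominant: we want the dominant of V. In F minor, V is C major, and its dominant is built on G.
Building a major triad on G gives G-B-D.

G B D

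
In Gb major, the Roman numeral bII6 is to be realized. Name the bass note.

bII in Gb major has root Abb; the chord is Abb-Cb-Ebb.
The figure 6 means first inversion — the third is in the bass.

Cb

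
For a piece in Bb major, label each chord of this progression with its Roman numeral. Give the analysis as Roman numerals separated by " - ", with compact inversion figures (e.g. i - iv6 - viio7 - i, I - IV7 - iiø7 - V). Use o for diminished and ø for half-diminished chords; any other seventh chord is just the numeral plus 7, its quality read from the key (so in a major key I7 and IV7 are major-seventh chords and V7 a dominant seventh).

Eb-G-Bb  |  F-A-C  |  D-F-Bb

Eb-G-Bb has root Eb, degree 4 in Bb major, so IV.
F-A-C: major triad on F = scale degree 5 → V.
D-F-Bb: major triad on Bb = scale degree 1 → I6.

IV - V - I6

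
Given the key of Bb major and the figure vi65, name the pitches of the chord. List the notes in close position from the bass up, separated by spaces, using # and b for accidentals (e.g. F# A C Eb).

In Bb major, scale degree 6 is G, and the diatonic chord built there is a minor seventh chord.
That chord is spelled G-Bb-D-F.
The figured bass 65 indicates first inversion, placing the third (Bb) in the bass: Bb-D-F-G.

Bb D F G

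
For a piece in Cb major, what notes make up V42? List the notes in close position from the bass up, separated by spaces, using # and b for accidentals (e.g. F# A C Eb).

Fb Gb Bb Db

The numeral's case and figure indicate a dominant seventh chord. In Cb major its root, scale degree 5, is Gb.
That chord is spelled Gb-Bb-Db-Fb.
With the 42 figure the chord is in third inversion; from the bass Fb upward in close position it reads Fb-Gb-Bb-Db.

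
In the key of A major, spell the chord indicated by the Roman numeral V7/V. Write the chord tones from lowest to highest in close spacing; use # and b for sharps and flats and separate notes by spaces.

The slash means an applied dominant: we want the dominant of V. In A major, V is E major, and its dominant is built on B.
Building a dominant seventh chord on B gives B-D#-F#-A.

B D# F# A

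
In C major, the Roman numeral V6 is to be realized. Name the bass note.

V in C major has root G; the chord is G-B-D.
The figure 6 means first inversion — the third is in the bass.

B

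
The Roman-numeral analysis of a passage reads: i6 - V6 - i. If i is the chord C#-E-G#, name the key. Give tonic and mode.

The chord C#m is a minor triad rooted on C#; its label is i.
If C# is scale degree 1 and the mode makes that degree carry a minor triad, the tonic is C# and the mode is minor.

C# minor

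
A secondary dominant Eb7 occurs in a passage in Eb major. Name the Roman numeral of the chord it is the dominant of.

IV

The chord is a dominant seventh chord on Eb.
A dominant resolves down a perfect fifth: Eb → Ab. In Eb major, Ab is scale degree 4, i.e. IV.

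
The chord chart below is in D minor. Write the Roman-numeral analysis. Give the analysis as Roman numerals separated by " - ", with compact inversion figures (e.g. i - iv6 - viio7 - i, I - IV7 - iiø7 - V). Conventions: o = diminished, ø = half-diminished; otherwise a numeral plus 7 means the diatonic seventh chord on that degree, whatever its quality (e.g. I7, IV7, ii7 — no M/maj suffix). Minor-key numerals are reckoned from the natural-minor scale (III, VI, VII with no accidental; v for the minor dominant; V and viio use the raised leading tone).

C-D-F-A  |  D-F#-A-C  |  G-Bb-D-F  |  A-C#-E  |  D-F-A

i42 - V7/iv - iv7 - V - i

C-D-F-A: minor seventh chord on D = scale degree 1 → i42.
D-F#-A-C: a dominant seventh chord on D, the applied dominant of iv → V7/iv.
G-Bb-D-F: minor seventh chord on G = scale degree 4 → iv7.
A-C#-E: root A is the dominant; major triad there is V.
D-F-A has root D, degree 1 in D minor, so i.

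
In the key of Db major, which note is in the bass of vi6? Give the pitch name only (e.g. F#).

Db

vi in Db major has root Bb; the chord is Bb-Db-F.
The figure 6 means first inversion — the third is in the bass.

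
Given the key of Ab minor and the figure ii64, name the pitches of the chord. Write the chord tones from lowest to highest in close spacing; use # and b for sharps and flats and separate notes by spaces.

F Bb Db

ii64 is the minor supertonic, borrowed from the parallel major (the Dorian ii). In Ab minor that root is Bb.
So the chord is Bb-Db-F.
With the 64 figure the chord is in second inversion; from the bass F upward in close position it reads F-Bb-Db.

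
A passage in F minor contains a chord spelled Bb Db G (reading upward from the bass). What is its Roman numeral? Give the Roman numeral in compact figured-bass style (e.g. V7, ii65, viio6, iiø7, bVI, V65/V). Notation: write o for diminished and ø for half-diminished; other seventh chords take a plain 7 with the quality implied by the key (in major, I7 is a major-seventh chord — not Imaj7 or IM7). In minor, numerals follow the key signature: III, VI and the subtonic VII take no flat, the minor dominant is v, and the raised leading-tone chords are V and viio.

Stacked in thirds the chord is G-Bb-Db: a diminished triad on G.
G is scale degree 2 in F minor, and a diminished triad on that degree is written iio.
With Bb in the bass the chord is in first inversion, so the figured bass is 6.

iio6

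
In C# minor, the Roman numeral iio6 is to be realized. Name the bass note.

F#

iio in C# minor has root D#; the chord is D#-F#-A.
The figure 6 means first inversion — the third is in the bass.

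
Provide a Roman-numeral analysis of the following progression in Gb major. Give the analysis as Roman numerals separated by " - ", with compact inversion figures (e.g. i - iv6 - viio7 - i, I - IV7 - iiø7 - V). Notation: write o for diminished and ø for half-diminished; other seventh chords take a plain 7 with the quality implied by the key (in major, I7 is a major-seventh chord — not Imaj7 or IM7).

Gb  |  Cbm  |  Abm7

Gb: root Gb is the tonic; major triad there is I.
Cbm: minor triad on Cb — chromatic; iv (borrowed from the parallel minor).
Abm7 has root Ab, degree 2 in Gb major, so ii7.

I - iv - ii7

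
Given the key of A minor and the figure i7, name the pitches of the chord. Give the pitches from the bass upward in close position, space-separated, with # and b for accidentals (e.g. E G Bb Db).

In A minor, the tonic is A, and the diatonic chord built there is a minor seventh chord.
Stacking thirds from A gives A-C-E-G.

A C E G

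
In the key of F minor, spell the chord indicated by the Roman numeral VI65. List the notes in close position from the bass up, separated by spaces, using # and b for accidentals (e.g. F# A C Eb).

F Ab C Db

In F minor, the submediant is Db, and the diatonic chord built there is a major seventh chord.
That chord is spelled Db-F-Ab-C.
With the 65 figure the chord is in first inversion; from the bass F upward in close position it reads F-Ab-C-Db.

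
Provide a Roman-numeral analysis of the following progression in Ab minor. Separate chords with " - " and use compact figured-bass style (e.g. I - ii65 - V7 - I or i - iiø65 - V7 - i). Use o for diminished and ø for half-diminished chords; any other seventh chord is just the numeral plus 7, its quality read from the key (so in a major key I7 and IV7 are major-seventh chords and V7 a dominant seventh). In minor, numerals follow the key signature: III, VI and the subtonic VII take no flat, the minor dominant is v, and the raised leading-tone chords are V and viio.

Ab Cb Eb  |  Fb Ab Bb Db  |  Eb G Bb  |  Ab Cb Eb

i - iiø43 - V - i

Ab-Cb-Eb: minor triad on Ab = scale degree 1 → i.
Fb-Ab-Bb-Db: half-diminished seventh chord on Bb = scale degree 2 → iiø43.
Eb-G-Bb: major triad on Eb = scale degree 5 → V.
Ab-Cb-Eb: root Ab is the tonic; minor triad there is i.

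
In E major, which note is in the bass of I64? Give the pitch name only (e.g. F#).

I in E major has root E; the chord is E-G#-B.
The figure 64 means second inversion — the fifth is in the bass.

B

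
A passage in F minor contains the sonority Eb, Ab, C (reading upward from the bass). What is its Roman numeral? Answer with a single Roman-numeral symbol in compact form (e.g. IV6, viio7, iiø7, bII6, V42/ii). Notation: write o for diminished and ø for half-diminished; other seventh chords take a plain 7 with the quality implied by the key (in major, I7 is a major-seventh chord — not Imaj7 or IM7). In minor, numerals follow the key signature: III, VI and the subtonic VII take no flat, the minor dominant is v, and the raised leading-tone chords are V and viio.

III64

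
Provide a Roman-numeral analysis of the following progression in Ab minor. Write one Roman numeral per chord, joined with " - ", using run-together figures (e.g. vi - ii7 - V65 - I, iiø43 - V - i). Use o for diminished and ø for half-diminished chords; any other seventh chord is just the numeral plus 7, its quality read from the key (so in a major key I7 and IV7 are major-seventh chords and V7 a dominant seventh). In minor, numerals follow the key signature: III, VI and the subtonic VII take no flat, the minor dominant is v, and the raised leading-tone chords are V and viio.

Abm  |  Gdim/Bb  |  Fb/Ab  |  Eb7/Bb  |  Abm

i - viio6 - VI6 - V43 - i

Abm: minor triad on Ab = scale degree 1 → i.
Gdim/Bb: diminished triad on G = scale degree 7 → viio6.
Fb/Ab: root Fb is the submediant; major triad there is VI6.
Eb7/Bb: root Eb is the dominant; dominant seventh chord there is V43.
Abm: minor triad on Ab = scale degree 1 → i.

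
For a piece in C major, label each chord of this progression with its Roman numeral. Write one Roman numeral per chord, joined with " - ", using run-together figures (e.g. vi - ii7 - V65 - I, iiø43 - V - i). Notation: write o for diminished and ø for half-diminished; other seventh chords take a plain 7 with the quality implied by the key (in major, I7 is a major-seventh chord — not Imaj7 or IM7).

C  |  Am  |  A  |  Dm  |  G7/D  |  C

I - vi - V/ii - ii - V43 - I

C: root C is the tonic; major triad there is I.
Am: minor triad on A = scale degree 6 → vi.
A: a major triad on A, the applied dominant of ii → V/ii.
Dm: root D is the supertonic; minor triad there is ii.
G7/D has root G, degree 5 in C major, so V43.
C: root C is the tonic; major triad there is I.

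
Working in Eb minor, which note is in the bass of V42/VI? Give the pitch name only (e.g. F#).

Fb

The applied chord V42/VI is rooted on Gb: Gb-Bb-Db-Fb.
The figure 42 means third inversion — the seventh is in the bass.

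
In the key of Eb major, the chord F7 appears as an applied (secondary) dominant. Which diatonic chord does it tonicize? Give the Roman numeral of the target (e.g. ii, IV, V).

V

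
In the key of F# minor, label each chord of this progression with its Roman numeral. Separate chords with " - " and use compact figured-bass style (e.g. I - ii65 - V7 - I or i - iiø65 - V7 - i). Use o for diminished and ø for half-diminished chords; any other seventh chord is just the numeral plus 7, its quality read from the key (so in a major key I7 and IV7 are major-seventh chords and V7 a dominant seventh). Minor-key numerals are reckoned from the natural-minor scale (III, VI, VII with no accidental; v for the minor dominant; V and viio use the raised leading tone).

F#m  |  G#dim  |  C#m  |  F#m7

i - iio - v - i7

F#m: minor triad on F# = scale degree 1 → i.
G#dim: diminished triad on G# = scale degree 2 → iio.
C#m: minor triad on C# = scale degree 5 → v.
F#m7: minor seventh chord on F# = scale degree 1 → i7.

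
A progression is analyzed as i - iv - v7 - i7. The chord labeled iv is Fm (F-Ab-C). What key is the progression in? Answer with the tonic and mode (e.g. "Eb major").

C minor

The anchor chord is a minor triad on F, labeled iv.
Counting down 3 scale steps from F places the tonic on C; a minor triad on degree 4 is diatonic only in minor.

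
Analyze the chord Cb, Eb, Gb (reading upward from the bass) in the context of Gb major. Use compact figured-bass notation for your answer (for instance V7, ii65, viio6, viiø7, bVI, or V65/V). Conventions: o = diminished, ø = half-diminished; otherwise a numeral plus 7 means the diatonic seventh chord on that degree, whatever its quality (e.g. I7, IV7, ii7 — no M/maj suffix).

IV

Stacked in thirds the chord is Cb-Eb-Gb: a major triad on Cb.
In Gb major, Cb is the subdominant; the diatonic major triad there is IV.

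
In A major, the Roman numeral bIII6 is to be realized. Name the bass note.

bIII in A major has root C; the chord is C-E-G.
The figure 6 means first inversion — the third is in the bass.

E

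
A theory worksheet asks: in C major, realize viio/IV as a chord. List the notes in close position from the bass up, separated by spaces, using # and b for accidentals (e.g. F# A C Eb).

E G Bb

The slash marks an applied leading-tone chord: viio of IV. In C major, IV is F, so the leading tone to it is E, a half step below.
Building a diminished triad on E gives E-G-Bb.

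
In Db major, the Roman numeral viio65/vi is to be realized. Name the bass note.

C

The applied chord viio65/vi is rooted on A: A-C-Eb-Gb.
The figure 65 means first inversion — the third is in the bass.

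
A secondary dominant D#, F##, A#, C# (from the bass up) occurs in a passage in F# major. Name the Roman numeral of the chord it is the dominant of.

ii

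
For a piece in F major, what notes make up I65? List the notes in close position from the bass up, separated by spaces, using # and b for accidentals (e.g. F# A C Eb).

A C E F

In F major, scale degree 1 is F, and the diatonic chord built there is a major seventh chord.
Stacking thirds from F gives F-A-C-E.
The figured bass 65 indicates first inversion, placing the third (A) in the bass: A-C-E-F.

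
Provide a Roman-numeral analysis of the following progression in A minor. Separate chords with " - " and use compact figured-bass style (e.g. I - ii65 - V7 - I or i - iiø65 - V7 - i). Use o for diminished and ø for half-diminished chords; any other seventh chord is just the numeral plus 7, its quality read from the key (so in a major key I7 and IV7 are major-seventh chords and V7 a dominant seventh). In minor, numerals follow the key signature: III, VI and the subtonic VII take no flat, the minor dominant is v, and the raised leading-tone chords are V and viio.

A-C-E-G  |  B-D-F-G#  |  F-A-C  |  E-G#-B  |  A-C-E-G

A-C-E-G: root A is the tonic; minor seventh chord there is i7.
B-D-F-G#: root G# is the leading tone; fully diminished seventh chord there is viio65.
F-A-C: root F is the submediant; major triad there is VI.
E-G#-B: root E is the dominant; major triad there is V.
A-C-E-G: minor seventh chord on A = scale degree 1 → i7.

i7 - viio65 - VI - V - i7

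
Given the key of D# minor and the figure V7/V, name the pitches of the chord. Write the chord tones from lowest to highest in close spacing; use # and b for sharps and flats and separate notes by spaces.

E# G## B# D#

The slash means an applied dominant: we want the dominant of V. In D# minor, V is A# major, and its dominant is built on E#.
Building a dominant seventh chord on E# gives E#-G##-B#-D#.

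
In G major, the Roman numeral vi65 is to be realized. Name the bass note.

vi in G major has root E; the chord is E-G-B-D.
The figure 65 means first inversion — the third is in the bass.

G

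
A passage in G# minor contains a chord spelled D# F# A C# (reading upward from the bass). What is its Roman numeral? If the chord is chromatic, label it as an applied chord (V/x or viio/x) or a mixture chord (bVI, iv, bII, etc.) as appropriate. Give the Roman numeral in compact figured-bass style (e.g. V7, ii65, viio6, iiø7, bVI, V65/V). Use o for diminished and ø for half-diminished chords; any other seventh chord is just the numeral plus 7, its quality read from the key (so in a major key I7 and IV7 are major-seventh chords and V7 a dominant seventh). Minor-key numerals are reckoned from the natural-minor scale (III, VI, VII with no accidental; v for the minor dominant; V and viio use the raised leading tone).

viiø7/VI

Stacked in thirds the chord is D#-F#-A-C#: a half-diminished seventh chord on D#.
D# sits a half step below E (VI in G# minor); a diminished chord there is the applied leading-tone chord of VI.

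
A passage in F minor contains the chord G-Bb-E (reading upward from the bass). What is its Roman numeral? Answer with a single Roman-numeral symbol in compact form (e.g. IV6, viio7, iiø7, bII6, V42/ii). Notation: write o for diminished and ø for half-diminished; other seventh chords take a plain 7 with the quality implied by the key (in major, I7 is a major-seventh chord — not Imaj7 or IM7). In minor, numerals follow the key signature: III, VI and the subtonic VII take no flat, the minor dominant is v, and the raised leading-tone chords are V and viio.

viio6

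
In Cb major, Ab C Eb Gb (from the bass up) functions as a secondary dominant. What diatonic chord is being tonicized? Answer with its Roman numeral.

ii

The chord is a dominant seventh chord on Ab.
A dominant resolves down a perfect fifth: Ab → Db. In Cb major, Db is scale degree 2, i.e. ii.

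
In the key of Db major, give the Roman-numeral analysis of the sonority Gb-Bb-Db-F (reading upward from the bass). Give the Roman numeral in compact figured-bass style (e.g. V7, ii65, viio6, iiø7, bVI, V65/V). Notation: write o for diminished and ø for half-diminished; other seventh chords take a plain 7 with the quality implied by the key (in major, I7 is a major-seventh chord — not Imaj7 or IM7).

IV7

The pitches Gb-Bb-Db-F form a major seventh chord rooted on Gb.
In Db major, Gb is the subdominant; the diatonic major seventh chord there is IV7.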